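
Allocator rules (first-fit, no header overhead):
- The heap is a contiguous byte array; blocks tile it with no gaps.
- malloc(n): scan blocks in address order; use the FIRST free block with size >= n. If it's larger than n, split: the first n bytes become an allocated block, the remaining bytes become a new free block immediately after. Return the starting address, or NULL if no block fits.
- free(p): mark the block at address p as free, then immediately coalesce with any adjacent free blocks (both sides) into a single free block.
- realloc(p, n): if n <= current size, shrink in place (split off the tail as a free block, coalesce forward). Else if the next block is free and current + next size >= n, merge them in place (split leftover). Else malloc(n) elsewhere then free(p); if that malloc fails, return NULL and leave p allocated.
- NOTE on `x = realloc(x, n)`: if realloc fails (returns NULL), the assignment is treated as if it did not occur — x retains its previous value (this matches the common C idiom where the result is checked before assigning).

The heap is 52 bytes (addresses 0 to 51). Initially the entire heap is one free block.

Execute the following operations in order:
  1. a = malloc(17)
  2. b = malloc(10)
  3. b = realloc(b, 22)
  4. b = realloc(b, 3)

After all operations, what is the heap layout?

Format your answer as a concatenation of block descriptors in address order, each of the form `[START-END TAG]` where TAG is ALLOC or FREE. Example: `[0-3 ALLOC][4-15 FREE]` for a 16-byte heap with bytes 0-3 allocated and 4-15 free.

Op 1: a = malloc(17) -> a = 0; heap: [0-16 ALLOC][17-51 FREE]
Op 2: b = malloc(10) -> b = 17; heap: [0-16 ALLOC][17-26 ALLOC][27-51 FREE]
Op 3: b = realloc(b, 22) -> b = 17; heap: [0-16 ALLOC][17-38 ALLOC][39-51 FREE]
Op 4: b = realloc(b, 3) -> b = 17; heap: [0-16 ALLOC][17-19 ALLOC][20-51 FREE]

Answer: [0-16 ALLOC][17-19 ALLOC][20-51 FREE]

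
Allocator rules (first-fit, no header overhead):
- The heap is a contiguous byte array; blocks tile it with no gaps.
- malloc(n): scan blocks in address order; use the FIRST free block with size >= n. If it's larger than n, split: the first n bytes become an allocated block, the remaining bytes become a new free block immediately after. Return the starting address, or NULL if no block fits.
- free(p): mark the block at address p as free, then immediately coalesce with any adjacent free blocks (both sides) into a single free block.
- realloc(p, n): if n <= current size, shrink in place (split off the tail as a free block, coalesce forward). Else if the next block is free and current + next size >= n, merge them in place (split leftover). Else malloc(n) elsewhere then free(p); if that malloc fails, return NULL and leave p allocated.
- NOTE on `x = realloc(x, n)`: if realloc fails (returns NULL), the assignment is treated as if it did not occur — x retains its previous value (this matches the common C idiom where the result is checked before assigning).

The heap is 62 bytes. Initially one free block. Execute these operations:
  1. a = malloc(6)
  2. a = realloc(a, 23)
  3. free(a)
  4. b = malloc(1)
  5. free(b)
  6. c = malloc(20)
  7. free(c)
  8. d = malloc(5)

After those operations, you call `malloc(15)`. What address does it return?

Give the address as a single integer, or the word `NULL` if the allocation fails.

Op 1: a = malloc(6) -> a = 0; heap: [0-5 ALLOC][6-61 FREE]
Op 2: a = realloc(a, 23) -> a = 0; heap: [0-22 ALLOC][23-61 FREE]
Op 3: free(a) -> (freed a); heap: [0-61 FREE]
Op 4: b = malloc(1) -> b = 0; heap: [0-0 ALLOC][1-61 FREE]
Op 5: free(b) -> (freed b); heap: [0-61 FREE]
Op 6: c = malloc(20) -> c = 0; heap: [0-19 ALLOC][20-61 FREE]
Op 7: free(c) -> (freed c); heap: [0-61 FREE]
Op 8: d = malloc(5) -> d = 0; heap: [0-4 ALLOC][5-61 FREE]
malloc(15): first-fit scan over [0-4 ALLOC][5-61 FREE] -> 5

Answer: 5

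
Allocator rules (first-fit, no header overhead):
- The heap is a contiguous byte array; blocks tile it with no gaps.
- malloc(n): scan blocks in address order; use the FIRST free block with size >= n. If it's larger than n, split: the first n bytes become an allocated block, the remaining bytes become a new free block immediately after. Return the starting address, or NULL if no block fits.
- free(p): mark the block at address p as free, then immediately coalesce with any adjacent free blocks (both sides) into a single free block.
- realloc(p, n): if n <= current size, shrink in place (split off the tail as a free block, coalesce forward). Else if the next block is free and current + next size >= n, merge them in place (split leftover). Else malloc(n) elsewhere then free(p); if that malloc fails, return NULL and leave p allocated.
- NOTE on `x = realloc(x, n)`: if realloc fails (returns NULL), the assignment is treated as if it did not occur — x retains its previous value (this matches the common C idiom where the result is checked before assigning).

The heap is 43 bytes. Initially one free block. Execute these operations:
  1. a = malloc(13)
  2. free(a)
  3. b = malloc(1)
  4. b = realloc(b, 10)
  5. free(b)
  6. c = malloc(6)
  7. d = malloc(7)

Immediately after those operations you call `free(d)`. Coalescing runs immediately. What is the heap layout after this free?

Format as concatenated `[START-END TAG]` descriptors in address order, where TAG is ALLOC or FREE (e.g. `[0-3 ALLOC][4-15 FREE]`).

Op 1: a = malloc(13) -> a = 0; heap: [0-12 ALLOC][13-42 FREE]
Op 2: free(a) -> (freed a); heap: [0-42 FREE]
Op 3: b = malloc(1) -> b = 0; heap: [0-0 ALLOC][1-42 FREE]
Op 4: b = realloc(b, 10) -> b = 0; heap: [0-9 ALLOC][10-42 FREE]
Op 5: free(b) -> (freed b); heap: [0-42 FREE]
Op 6: c = malloc(6) -> c = 0; heap: [0-5 ALLOC][6-42 FREE]
Op 7: d = malloc(7) -> d = 6; heap: [0-5 ALLOC][6-12 ALLOC][13-42 FREE]
free(d): d = 6 -> block [6-12 ALLOC]; mark free, coalesce with adjacent free neighbors -> [0-5 ALLOC][6-42 FREE]

Answer: [0-5 ALLOC][6-42 FREE]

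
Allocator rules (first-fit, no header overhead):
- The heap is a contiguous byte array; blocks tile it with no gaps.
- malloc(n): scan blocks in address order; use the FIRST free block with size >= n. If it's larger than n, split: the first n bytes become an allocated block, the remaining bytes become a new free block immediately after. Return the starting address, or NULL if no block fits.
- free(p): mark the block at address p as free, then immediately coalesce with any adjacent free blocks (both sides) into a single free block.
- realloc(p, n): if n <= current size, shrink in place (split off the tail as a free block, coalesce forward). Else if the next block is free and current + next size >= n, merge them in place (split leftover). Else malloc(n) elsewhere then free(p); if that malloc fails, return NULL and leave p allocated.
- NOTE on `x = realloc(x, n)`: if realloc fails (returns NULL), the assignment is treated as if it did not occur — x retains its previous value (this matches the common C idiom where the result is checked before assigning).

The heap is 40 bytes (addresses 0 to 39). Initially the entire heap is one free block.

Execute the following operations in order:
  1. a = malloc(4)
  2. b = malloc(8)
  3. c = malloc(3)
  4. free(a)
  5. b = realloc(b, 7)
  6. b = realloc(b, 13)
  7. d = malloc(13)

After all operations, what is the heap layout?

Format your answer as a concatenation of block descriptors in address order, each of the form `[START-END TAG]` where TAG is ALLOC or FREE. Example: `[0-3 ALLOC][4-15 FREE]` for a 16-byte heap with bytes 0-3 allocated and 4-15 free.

Op 1: a = malloc(4) -> a = 0; heap: [0-3 ALLOC][4-39 FREE]
Op 2: b = malloc(8) -> b = 4; heap: [0-3 ALLOC][4-11 ALLOC][12-39 FREE]
Op 3: c = malloc(3) -> c = 12; heap: [0-3 ALLOC][4-11 ALLOC][12-14 ALLOC][15-39 FREE]
Op 4: free(a) -> (freed a); heap: [0-3 FREE][4-11 ALLOC][12-14 ALLOC][15-39 FREE]
Op 5: b = realloc(b, 7) -> b = 4; heap: [0-3 FREE][4-10 ALLOC][11-11 FREE][12-14 ALLOC][15-39 FREE]
Op 6: b = realloc(b, 13) -> b = 15; heap: [0-11 FREE][12-14 ALLOC][15-27 ALLOC][28-39 FREE]
Op 7: d = malloc(13) -> d = NULL; heap: [0-11 FREE][12-14 ALLOC][15-27 ALLOC][28-39 FREE]

Answer: [0-11 FREE][12-14 ALLOC][15-27 ALLOC][28-39 FREE]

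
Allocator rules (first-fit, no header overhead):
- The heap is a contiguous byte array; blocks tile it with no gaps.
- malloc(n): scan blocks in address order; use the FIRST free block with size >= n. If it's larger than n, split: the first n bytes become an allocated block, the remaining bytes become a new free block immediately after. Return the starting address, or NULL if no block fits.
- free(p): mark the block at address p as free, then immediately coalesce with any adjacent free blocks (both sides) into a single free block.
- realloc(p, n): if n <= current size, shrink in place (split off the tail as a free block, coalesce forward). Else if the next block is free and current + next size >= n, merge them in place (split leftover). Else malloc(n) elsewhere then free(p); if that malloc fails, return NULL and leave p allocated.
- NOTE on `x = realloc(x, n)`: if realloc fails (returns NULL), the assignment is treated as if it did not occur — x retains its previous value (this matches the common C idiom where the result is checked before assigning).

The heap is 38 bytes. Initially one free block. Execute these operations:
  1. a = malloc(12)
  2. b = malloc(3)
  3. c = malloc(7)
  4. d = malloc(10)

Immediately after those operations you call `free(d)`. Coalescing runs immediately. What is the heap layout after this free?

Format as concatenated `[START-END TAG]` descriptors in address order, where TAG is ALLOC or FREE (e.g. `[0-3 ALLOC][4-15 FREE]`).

Answer: [0-11 ALLOC][12-14 ALLOC][15-21 ALLOC][22-37 FREE]

Derivation:
Op 1: a = malloc(12) -> a = 0; heap: [0-11 ALLOC][12-37 FREE]
Op 2: b = malloc(3) -> b = 12; heap: [0-11 ALLOC][12-14 ALLOC][15-37 FREE]
Op 3: c = malloc(7) -> c = 15; heap: [0-11 ALLOC][12-14 ALLOC][15-21 ALLOC][22-37 FREE]
Op 4: d = malloc(10) -> d = 22; heap: [0-11 ALLOC][12-14 ALLOC][15-21 ALLOC][22-31 ALLOC][32-37 FREE]
free(d): d = 22 -> block [22-31 ALLOC]; mark free, coalesce with adjacent free neighbors -> [0-11 ALLOC][12-14 ALLOC][15-21 ALLOC][22-37 FREE]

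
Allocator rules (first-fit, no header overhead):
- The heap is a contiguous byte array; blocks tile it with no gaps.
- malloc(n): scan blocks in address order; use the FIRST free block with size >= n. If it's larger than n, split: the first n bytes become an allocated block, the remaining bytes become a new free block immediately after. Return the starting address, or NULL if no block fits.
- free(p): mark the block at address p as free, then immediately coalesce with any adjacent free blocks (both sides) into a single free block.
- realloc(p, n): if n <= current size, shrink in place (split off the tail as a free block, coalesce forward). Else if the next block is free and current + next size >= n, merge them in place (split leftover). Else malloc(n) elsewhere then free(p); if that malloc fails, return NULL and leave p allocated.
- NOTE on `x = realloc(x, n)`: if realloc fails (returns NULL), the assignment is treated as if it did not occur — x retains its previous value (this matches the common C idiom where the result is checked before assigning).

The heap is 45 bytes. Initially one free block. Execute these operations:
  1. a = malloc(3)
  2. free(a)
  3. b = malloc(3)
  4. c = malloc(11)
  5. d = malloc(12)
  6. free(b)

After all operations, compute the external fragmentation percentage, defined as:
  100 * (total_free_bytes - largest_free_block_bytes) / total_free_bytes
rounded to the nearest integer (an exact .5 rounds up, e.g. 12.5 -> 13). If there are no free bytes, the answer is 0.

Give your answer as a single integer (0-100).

Answer: 14

Derivation:
Op 1: a = malloc(3) -> a = 0; heap: [0-2 ALLOC][3-44 FREE]
Op 2: free(a) -> (freed a); heap: [0-44 FREE]
Op 3: b = malloc(3) -> b = 0; heap: [0-2 ALLOC][3-44 FREE]
Op 4: c = malloc(11) -> c = 3; heap: [0-2 ALLOC][3-13 ALLOC][14-44 FREE]
Op 5: d = malloc(12) -> d = 14; heap: [0-2 ALLOC][3-13 ALLOC][14-25 ALLOC][26-44 FREE]
Op 6: free(b) -> (freed b); heap: [0-2 FREE][3-13 ALLOC][14-25 ALLOC][26-44 FREE]
Free blocks: [3 19] total_free=22 largest=19 -> 100*(22-19)/22 = 300/22 ≈ 13.636 -> rounds to 14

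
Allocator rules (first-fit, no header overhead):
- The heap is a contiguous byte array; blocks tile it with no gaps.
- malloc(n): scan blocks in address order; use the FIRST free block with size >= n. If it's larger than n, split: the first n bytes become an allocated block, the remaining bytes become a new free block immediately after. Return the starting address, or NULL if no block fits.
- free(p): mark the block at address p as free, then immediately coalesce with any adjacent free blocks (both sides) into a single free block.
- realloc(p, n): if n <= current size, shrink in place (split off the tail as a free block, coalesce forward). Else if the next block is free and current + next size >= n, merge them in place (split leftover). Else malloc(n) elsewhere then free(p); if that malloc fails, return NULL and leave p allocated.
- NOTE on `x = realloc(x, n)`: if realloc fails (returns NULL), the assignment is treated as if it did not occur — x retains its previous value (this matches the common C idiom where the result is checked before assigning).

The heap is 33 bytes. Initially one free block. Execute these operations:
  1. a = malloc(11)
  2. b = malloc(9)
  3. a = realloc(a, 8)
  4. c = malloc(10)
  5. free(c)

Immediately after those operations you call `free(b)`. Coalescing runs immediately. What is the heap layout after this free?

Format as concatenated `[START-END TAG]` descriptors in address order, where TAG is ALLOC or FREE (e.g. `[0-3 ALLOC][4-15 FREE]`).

Op 1: a = malloc(11) -> a = 0; heap: [0-10 ALLOC][11-32 FREE]
Op 2: b = malloc(9) -> b = 11; heap: [0-10 ALLOC][11-19 ALLOC][20-32 FREE]
Op 3: a = realloc(a, 8) -> a = 0; heap: [0-7 ALLOC][8-10 FREE][11-19 ALLOC][20-32 FREE]
Op 4: c = malloc(10) -> c = 20; heap: [0-7 ALLOC][8-10 FREE][11-19 ALLOC][20-29 ALLOC][30-32 FREE]
Op 5: free(c) -> (freed c); heap: [0-7 ALLOC][8-10 FREE][11-19 ALLOC][20-32 FREE]
free(b): b = 11 -> block [11-19 ALLOC]; mark free, coalesce with adjacent free neighbors -> [0-7 ALLOC][8-32 FREE]

Answer: [0-7 ALLOC][8-32 FREE]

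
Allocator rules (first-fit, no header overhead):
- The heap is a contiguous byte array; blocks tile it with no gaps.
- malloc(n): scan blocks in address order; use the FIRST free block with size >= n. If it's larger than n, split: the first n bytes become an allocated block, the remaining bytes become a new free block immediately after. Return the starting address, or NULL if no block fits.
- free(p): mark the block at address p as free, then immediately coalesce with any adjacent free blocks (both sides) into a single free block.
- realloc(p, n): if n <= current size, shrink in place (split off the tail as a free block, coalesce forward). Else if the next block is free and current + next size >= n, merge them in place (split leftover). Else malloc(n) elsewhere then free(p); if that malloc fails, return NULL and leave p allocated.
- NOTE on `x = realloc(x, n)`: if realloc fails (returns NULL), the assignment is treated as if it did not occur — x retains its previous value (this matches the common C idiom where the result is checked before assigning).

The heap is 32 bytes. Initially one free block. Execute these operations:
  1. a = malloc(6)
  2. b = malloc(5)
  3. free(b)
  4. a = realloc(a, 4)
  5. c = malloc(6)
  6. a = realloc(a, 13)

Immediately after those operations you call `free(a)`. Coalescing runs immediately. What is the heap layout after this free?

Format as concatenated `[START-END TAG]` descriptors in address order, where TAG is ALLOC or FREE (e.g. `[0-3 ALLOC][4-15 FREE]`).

Op 1: a = malloc(6) -> a = 0; heap: [0-5 ALLOC][6-31 FREE]
Op 2: b = malloc(5) -> b = 6; heap: [0-5 ALLOC][6-10 ALLOC][11-31 FREE]
Op 3: free(b) -> (freed b); heap: [0-5 ALLOC][6-31 FREE]
Op 4: a = realloc(a, 4) -> a = 0; heap: [0-3 ALLOC][4-31 FREE]
Op 5: c = malloc(6) -> c = 4; heap: [0-3 ALLOC][4-9 ALLOC][10-31 FREE]
Op 6: a = realloc(a, 13) -> a = 10; heap: [0-3 FREE][4-9 ALLOC][10-22 ALLOC][23-31 FREE]
free(a): a = 10 -> block [10-22 ALLOC]; mark free, coalesce with adjacent free neighbors -> [0-3 FREE][4-9 ALLOC][10-31 FREE]

Answer: [0-3 FREE][4-9 ALLOC][10-31 FREE]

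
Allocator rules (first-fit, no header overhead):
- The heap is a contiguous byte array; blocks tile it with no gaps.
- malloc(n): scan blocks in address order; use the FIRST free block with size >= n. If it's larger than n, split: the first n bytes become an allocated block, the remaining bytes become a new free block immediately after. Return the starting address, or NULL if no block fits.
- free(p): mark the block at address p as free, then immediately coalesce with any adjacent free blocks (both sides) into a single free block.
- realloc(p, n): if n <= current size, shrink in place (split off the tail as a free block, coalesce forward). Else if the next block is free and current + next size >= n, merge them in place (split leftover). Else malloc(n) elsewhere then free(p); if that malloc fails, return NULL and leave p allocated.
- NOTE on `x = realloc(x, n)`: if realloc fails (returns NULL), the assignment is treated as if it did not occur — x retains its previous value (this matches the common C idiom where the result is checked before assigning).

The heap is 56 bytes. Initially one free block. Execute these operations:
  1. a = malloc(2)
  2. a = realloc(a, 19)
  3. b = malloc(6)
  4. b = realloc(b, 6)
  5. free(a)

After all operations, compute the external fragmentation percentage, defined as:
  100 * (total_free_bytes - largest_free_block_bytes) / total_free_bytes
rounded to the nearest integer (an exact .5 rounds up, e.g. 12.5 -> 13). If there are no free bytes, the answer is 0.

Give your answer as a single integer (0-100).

Answer: 38

Derivation:
Op 1: a = malloc(2) -> a = 0; heap: [0-1 ALLOC][2-55 FREE]
Op 2: a = realloc(a, 19) -> a = 0; heap: [0-18 ALLOC][19-55 FREE]
Op 3: b = malloc(6) -> b = 19; heap: [0-18 ALLOC][19-24 ALLOC][25-55 FREE]
Op 4: b = realloc(b, 6) -> b = 19; heap: [0-18 ALLOC][19-24 ALLOC][25-55 FREE]
Op 5: free(a) -> (freed a); heap: [0-18 FREE][19-24 ALLOC][25-55 FREE]
Free blocks: [19 31] total_free=50 largest=31 -> 100*(50-31)/50 = 1900/50 = 38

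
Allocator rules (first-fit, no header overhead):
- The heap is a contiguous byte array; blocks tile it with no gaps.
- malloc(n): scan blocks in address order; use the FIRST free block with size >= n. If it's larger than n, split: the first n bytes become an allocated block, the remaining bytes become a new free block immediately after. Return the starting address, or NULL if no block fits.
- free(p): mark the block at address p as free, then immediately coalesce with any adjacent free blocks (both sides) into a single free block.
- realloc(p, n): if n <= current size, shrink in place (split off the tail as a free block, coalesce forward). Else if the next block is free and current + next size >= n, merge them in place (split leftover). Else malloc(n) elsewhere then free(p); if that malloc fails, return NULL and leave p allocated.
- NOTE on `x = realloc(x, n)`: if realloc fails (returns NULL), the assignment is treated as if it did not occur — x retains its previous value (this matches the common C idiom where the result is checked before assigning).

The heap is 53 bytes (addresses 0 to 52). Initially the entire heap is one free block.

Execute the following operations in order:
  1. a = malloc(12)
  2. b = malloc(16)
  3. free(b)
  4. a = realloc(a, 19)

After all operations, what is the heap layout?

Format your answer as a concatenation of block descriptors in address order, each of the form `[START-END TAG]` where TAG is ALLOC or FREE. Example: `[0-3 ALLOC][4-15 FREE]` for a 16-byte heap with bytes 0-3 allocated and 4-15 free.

Op 1: a = malloc(12) -> a = 0; heap: [0-11 ALLOC][12-52 FREE]
Op 2: b = malloc(16) -> b = 12; heap: [0-11 ALLOC][12-27 ALLOC][28-52 FREE]
Op 3: free(b) -> (freed b); heap: [0-11 ALLOC][12-52 FREE]
Op 4: a = realloc(a, 19) -> a = 0; heap: [0-18 ALLOC][19-52 FREE]

Answer: [0-18 ALLOC][19-52 FREE]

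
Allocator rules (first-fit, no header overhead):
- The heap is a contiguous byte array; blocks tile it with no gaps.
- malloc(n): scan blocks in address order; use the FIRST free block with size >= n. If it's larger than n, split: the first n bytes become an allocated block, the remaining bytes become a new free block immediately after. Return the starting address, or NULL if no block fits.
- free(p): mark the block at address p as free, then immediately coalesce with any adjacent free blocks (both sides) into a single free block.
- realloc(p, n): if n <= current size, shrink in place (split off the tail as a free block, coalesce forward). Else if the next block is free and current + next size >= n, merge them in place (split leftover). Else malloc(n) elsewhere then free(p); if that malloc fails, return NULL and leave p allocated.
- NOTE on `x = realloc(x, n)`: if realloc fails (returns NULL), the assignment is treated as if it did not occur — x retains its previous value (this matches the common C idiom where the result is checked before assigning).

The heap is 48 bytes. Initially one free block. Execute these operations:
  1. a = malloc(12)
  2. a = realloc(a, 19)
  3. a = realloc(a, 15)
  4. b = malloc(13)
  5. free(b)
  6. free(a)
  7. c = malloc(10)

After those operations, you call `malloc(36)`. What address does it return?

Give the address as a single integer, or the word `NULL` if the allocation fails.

Answer: 10

Derivation:
Op 1: a = malloc(12) -> a = 0; heap: [0-11 ALLOC][12-47 FREE]
Op 2: a = realloc(a, 19) -> a = 0; heap: [0-18 ALLOC][19-47 FREE]
Op 3: a = realloc(a, 15) -> a = 0; heap: [0-14 ALLOC][15-47 FREE]
Op 4: b = malloc(13) -> b = 15; heap: [0-14 ALLOC][15-27 ALLOC][28-47 FREE]
Op 5: free(b) -> (freed b); heap: [0-14 ALLOC][15-47 FREE]
Op 6: free(a) -> (freed a); heap: [0-47 FREE]
Op 7: c = malloc(10) -> c = 0; heap: [0-9 ALLOC][10-47 FREE]
malloc(36): first-fit scan over [0-9 ALLOC][10-47 FREE] -> 10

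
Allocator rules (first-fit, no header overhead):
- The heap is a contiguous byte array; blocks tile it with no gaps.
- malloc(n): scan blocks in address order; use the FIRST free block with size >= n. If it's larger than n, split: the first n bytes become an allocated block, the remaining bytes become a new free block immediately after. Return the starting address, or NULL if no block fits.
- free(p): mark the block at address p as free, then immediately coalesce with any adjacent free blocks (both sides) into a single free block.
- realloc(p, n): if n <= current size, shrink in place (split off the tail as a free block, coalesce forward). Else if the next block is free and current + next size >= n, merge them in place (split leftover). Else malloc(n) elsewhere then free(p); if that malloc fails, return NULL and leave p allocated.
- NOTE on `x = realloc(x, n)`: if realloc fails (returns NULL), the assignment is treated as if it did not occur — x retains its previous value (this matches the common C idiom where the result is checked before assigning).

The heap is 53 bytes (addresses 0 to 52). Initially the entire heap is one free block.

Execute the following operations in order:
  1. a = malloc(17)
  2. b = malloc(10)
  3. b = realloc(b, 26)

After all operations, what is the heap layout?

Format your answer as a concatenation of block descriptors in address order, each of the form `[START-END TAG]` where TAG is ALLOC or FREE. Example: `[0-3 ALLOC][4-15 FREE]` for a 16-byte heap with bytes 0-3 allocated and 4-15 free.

Op 1: a = malloc(17) -> a = 0; heap: [0-16 ALLOC][17-52 FREE]
Op 2: b = malloc(10) -> b = 17; heap: [0-16 ALLOC][17-26 ALLOC][27-52 FREE]
Op 3: b = realloc(b, 26) -> b = 17; heap: [0-16 ALLOC][17-42 ALLOC][43-52 FREE]

Answer: [0-16 ALLOC][17-42 ALLOC][43-52 FREE]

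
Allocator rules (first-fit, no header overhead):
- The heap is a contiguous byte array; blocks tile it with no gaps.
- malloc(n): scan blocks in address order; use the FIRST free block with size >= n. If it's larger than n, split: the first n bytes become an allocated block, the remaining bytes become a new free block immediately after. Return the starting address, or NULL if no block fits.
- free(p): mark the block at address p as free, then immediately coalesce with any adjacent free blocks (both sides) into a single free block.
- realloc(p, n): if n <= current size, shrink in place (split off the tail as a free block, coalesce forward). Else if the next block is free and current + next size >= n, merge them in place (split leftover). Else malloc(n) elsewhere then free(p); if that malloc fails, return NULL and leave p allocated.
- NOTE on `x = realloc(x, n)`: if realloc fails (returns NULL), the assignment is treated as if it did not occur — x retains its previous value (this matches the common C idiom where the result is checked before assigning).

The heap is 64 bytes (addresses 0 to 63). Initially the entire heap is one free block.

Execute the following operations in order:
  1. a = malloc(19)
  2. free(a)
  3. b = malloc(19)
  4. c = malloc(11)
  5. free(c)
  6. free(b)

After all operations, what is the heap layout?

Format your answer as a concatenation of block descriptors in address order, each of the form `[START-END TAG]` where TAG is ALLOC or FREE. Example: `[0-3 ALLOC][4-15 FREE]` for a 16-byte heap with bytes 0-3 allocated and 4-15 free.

Answer: [0-63 FREE]

Derivation:
Op 1: a = malloc(19) -> a = 0; heap: [0-18 ALLOC][19-63 FREE]
Op 2: free(a) -> (freed a); heap: [0-63 FREE]
Op 3: b = malloc(19) -> b = 0; heap: [0-18 ALLOC][19-63 FREE]
Op 4: c = malloc(11) -> c = 19; heap: [0-18 ALLOC][19-29 ALLOC][30-63 FREE]
Op 5: free(c) -> (freed c); heap: [0-18 ALLOC][19-63 FREE]
Op 6: free(b) -> (freed b); heap: [0-63 FREE]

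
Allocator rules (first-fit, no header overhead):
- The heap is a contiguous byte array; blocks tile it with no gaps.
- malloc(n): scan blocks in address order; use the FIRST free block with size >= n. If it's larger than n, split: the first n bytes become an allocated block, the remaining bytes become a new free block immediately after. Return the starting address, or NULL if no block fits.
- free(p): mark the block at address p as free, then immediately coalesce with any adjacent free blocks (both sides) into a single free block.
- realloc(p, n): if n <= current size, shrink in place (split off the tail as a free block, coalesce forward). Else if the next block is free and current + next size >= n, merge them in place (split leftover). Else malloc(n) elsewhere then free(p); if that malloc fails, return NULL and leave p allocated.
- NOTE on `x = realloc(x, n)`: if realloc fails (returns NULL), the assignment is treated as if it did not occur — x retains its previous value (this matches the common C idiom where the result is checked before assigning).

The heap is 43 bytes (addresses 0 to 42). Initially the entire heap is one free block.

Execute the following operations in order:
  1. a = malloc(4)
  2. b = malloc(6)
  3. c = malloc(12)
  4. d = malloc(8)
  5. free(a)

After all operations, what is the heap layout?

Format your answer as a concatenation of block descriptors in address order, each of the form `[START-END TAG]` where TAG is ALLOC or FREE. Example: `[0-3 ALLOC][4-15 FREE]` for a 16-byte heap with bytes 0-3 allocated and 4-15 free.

Answer: [0-3 FREE][4-9 ALLOC][10-21 ALLOC][22-29 ALLOC][30-42 FREE]

Derivation:
Op 1: a = malloc(4) -> a = 0; heap: [0-3 ALLOC][4-42 FREE]
Op 2: b = malloc(6) -> b = 4; heap: [0-3 ALLOC][4-9 ALLOC][10-42 FREE]
Op 3: c = malloc(12) -> c = 10; heap: [0-3 ALLOC][4-9 ALLOC][10-21 ALLOC][22-42 FREE]
Op 4: d = malloc(8) -> d = 22; heap: [0-3 ALLOC][4-9 ALLOC][10-21 ALLOC][22-29 ALLOC][30-42 FREE]
Op 5: free(a) -> (freed a); heap: [0-3 FREE][4-9 ALLOC][10-21 ALLOC][22-29 ALLOC][30-42 FREE]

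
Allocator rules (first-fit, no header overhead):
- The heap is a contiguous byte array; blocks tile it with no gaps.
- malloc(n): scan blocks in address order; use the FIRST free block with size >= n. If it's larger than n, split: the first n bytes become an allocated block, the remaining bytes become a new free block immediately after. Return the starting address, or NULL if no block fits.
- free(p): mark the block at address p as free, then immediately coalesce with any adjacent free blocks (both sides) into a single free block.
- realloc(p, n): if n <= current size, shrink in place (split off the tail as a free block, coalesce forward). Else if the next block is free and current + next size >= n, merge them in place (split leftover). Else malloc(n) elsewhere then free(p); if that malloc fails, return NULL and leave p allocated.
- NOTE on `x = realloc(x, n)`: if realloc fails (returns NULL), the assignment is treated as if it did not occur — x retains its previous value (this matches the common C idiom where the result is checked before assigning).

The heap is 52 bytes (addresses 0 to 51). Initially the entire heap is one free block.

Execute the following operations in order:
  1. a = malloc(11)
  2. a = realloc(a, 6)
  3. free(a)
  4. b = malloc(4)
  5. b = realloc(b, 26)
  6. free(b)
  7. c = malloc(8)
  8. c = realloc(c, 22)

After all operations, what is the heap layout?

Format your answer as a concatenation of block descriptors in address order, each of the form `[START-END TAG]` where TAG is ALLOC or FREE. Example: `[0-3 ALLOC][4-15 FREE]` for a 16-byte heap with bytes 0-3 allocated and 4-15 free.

Op 1: a = malloc(11) -> a = 0; heap: [0-10 ALLOC][11-51 FREE]
Op 2: a = realloc(a, 6) -> a = 0; heap: [0-5 ALLOC][6-51 FREE]
Op 3: free(a) -> (freed a); heap: [0-51 FREE]
Op 4: b = malloc(4) -> b = 0; heap: [0-3 ALLOC][4-51 FREE]
Op 5: b = realloc(b, 26) -> b = 0; heap: [0-25 ALLOC][26-51 FREE]
Op 6: free(b) -> (freed b); heap: [0-51 FREE]
Op 7: c = malloc(8) -> c = 0; heap: [0-7 ALLOC][8-51 FREE]
Op 8: c = realloc(c, 22) -> c = 0; heap: [0-21 ALLOC][22-51 FREE]

Answer: [0-21 ALLOC][22-51 FREE]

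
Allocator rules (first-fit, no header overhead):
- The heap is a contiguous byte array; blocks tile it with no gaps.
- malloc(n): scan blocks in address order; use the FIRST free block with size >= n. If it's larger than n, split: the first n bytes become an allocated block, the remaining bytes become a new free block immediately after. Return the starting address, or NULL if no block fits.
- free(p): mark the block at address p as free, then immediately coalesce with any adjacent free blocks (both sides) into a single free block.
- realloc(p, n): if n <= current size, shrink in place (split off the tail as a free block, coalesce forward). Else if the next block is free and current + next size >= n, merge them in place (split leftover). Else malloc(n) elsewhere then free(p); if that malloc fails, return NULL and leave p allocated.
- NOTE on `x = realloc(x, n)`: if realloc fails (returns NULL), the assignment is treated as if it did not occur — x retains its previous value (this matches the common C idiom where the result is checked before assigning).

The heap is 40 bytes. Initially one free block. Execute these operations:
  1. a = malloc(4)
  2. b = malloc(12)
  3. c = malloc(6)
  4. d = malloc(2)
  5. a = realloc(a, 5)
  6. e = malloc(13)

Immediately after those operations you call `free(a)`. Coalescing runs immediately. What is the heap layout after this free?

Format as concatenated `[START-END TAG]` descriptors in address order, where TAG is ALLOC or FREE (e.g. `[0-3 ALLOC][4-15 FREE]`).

Answer: [0-3 FREE][4-15 ALLOC][16-21 ALLOC][22-23 ALLOC][24-39 FREE]

Derivation:
Op 1: a = malloc(4) -> a = 0; heap: [0-3 ALLOC][4-39 FREE]
Op 2: b = malloc(12) -> b = 4; heap: [0-3 ALLOC][4-15 ALLOC][16-39 FREE]
Op 3: c = malloc(6) -> c = 16; heap: [0-3 ALLOC][4-15 ALLOC][16-21 ALLOC][22-39 FREE]
Op 4: d = malloc(2) -> d = 22; heap: [0-3 ALLOC][4-15 ALLOC][16-21 ALLOC][22-23 ALLOC][24-39 FREE]
Op 5: a = realloc(a, 5) -> a = 24; heap: [0-3 FREE][4-15 ALLOC][16-21 ALLOC][22-23 ALLOC][24-28 ALLOC][29-39 FREE]
Op 6: e = malloc(13) -> e = NULL; heap: [0-3 FREE][4-15 ALLOC][16-21 ALLOC][22-23 ALLOC][24-28 ALLOC][29-39 FREE]
free(a): a = 24 -> block [24-28 ALLOC]; mark free, coalesce with adjacent free neighbors -> [0-3 FREE][4-15 ALLOC][16-21 ALLOC][22-23 ALLOC][24-39 FREE]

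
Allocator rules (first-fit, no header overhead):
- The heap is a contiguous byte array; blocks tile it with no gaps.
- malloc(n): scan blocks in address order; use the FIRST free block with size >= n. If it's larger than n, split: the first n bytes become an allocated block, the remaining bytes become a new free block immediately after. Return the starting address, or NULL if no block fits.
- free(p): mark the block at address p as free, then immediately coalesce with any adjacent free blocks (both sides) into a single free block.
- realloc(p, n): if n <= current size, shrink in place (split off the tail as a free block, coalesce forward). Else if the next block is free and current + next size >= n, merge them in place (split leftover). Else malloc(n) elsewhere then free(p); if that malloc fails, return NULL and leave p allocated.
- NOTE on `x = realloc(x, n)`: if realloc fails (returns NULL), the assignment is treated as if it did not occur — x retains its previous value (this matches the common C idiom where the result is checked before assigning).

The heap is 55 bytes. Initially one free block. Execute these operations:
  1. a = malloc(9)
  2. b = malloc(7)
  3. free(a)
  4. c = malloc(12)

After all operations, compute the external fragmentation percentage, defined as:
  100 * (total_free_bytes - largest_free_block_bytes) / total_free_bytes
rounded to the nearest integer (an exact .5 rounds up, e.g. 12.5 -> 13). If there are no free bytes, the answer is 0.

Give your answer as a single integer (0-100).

Op 1: a = malloc(9) -> a = 0; heap: [0-8 ALLOC][9-54 FREE]
Op 2: b = malloc(7) -> b = 9; heap: [0-8 ALLOC][9-15 ALLOC][16-54 FREE]
Op 3: free(a) -> (freed a); heap: [0-8 FREE][9-15 ALLOC][16-54 FREE]
Op 4: c = malloc(12) -> c = 16; heap: [0-8 FREE][9-15 ALLOC][16-27 ALLOC][28-54 FREE]
Free blocks: [9 27] total_free=36 largest=27 -> 100*(36-27)/36 = 900/36 = 25

Answer: 25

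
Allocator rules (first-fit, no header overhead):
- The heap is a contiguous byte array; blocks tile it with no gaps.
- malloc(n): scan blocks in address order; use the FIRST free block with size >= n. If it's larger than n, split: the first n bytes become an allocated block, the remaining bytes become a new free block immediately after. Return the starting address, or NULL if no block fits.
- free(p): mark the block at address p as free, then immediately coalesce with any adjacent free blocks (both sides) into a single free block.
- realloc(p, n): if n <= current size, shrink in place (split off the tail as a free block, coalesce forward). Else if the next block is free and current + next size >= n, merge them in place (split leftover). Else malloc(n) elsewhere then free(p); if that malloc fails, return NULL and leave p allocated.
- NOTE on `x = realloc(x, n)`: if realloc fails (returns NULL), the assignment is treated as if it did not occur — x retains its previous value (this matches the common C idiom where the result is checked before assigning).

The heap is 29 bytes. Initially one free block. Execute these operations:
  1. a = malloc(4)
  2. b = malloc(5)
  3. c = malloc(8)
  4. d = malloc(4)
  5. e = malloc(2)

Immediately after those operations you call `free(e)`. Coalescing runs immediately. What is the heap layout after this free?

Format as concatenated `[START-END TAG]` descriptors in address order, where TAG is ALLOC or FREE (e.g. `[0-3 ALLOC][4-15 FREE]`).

Answer: [0-3 ALLOC][4-8 ALLOC][9-16 ALLOC][17-20 ALLOC][21-28 FREE]

Derivation:
Op 1: a = malloc(4) -> a = 0; heap: [0-3 ALLOC][4-28 FREE]
Op 2: b = malloc(5) -> b = 4; heap: [0-3 ALLOC][4-8 ALLOC][9-28 FREE]
Op 3: c = malloc(8) -> c = 9; heap: [0-3 ALLOC][4-8 ALLOC][9-16 ALLOC][17-28 FREE]
Op 4: d = malloc(4) -> d = 17; heap: [0-3 ALLOC][4-8 ALLOC][9-16 ALLOC][17-20 ALLOC][21-28 FREE]
Op 5: e = malloc(2) -> e = 21; heap: [0-3 ALLOC][4-8 ALLOC][9-16 ALLOC][17-20 ALLOC][21-22 ALLOC][23-28 FREE]
free(e): e = 21 -> block [21-22 ALLOC]; mark free, coalesce with adjacent free neighbors -> [0-3 ALLOC][4-8 ALLOC][9-16 ALLOC][17-20 ALLOC][21-28 FREE]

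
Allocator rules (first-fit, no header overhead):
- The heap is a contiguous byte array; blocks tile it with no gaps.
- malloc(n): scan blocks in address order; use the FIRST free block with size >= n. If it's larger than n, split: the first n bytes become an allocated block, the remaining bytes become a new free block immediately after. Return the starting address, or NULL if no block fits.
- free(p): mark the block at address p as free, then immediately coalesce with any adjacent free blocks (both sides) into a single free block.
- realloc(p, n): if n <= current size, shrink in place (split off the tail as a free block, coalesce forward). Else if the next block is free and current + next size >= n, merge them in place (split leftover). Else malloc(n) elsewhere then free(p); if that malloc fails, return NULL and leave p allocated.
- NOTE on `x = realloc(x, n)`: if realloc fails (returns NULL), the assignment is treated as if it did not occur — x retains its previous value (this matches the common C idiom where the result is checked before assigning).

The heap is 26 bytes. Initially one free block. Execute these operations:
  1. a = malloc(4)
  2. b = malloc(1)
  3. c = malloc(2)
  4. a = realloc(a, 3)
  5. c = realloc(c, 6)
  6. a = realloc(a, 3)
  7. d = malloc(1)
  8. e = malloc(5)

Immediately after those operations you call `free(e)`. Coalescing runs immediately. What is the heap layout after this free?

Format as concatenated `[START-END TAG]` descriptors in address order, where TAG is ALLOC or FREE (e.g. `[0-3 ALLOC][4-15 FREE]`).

Answer: [0-2 ALLOC][3-3 ALLOC][4-4 ALLOC][5-10 ALLOC][11-25 FREE]

Derivation:
Op 1: a = malloc(4) -> a = 0; heap: [0-3 ALLOC][4-25 FREE]
Op 2: b = malloc(1) -> b = 4; heap: [0-3 ALLOC][4-4 ALLOC][5-25 FREE]
Op 3: c = malloc(2) -> c = 5; heap: [0-3 ALLOC][4-4 ALLOC][5-6 ALLOC][7-25 FREE]
Op 4: a = realloc(a, 3) -> a = 0; heap: [0-2 ALLOC][3-3 FREE][4-4 ALLOC][5-6 ALLOC][7-25 FREE]
Op 5: c = realloc(c, 6) -> c = 5; heap: [0-2 ALLOC][3-3 FREE][4-4 ALLOC][5-10 ALLOC][11-25 FREE]
Op 6: a = realloc(a, 3) -> a = 0; heap: [0-2 ALLOC][3-3 FREE][4-4 ALLOC][5-10 ALLOC][11-25 FREE]
Op 7: d = malloc(1) -> d = 3; heap: [0-2 ALLOC][3-3 ALLOC][4-4 ALLOC][5-10 ALLOC][11-25 FREE]
Op 8: e = malloc(5) -> e = 11; heap: [0-2 ALLOC][3-3 ALLOC][4-4 ALLOC][5-10 ALLOC][11-15 ALLOC][16-25 FREE]
free(e): e = 11 -> block [11-15 ALLOC]; mark free, coalesce with adjacent free neighbors -> [0-2 ALLOC][3-3 ALLOC][4-4 ALLOC][5-10 ALLOC][11-25 FREE]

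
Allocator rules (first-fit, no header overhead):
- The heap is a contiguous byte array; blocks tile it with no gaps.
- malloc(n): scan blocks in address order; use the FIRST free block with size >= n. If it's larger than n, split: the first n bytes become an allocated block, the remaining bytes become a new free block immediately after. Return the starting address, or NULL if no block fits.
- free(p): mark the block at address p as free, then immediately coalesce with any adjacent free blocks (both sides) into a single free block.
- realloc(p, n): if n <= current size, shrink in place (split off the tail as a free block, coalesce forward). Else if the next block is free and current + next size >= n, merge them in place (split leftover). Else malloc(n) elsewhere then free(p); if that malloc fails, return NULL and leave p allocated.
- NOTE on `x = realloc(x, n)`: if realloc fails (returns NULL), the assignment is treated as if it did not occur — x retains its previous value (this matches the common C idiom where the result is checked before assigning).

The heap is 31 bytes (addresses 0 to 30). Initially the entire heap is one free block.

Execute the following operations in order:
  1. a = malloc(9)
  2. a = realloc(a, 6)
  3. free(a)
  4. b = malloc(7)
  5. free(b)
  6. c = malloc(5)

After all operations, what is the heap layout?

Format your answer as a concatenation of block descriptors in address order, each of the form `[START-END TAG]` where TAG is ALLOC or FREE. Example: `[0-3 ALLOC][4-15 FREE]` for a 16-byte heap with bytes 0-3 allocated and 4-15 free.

Op 1: a = malloc(9) -> a = 0; heap: [0-8 ALLOC][9-30 FREE]
Op 2: a = realloc(a, 6) -> a = 0; heap: [0-5 ALLOC][6-30 FREE]
Op 3: free(a) -> (freed a); heap: [0-30 FREE]
Op 4: b = malloc(7) -> b = 0; heap: [0-6 ALLOC][7-30 FREE]
Op 5: free(b) -> (freed b); heap: [0-30 FREE]
Op 6: c = malloc(5) -> c = 0; heap: [0-4 ALLOC][5-30 FREE]

Answer: [0-4 ALLOC][5-30 FREE]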